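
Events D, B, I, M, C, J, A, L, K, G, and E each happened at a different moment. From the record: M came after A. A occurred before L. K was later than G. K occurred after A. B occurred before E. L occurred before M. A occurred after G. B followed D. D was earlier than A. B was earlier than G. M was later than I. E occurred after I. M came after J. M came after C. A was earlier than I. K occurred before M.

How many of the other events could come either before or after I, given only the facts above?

Forced before I: A, B, D, and G; forced after I: E and M.
That leaves C, J, K, and L with no forced order relative to I — 4.

4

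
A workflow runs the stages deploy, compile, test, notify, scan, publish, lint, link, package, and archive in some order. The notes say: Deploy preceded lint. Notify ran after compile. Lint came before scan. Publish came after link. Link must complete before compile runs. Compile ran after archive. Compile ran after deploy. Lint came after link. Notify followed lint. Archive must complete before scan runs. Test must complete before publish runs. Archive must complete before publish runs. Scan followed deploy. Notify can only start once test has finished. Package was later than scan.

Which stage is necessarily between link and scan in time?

lint

Tracing the constraints gives link → lint → scan, so lint sits after link and before scan.
No other stage is forced both after link and before scan.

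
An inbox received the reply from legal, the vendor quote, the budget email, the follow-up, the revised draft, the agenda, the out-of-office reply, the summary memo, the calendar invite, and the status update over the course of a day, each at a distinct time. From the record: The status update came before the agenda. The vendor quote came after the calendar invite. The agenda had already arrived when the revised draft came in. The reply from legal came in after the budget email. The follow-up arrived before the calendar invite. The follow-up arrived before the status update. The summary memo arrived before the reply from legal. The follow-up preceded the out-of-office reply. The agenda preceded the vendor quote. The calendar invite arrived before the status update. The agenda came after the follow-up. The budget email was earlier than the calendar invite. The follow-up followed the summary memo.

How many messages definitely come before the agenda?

5

Directly stated before the agenda: the follow-up and the status update.
The budget email reaches the agenda via the budget email → the calendar invite → the status update → the agenda.
The calendar invite reaches the agenda via the calendar invite → the status update → the agenda.
The summary memo reaches the agenda via the summary memo → the follow-up → the agenda.
No chain forces the vendor quote (or any of the others) ahead of the agenda.
That's the budget email, the calendar invite, the follow-up, the status update, and the summary memo — 5 in all.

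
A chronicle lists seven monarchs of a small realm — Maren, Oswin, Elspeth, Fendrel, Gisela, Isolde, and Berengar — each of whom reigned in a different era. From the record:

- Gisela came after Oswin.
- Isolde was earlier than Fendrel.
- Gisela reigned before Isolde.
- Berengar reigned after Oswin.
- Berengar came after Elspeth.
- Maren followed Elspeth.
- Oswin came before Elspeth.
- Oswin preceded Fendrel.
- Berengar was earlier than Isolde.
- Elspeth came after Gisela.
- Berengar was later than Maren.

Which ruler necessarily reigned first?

Oswin has a chain of constraints placing them before every other ruler, so Oswin must be first.

Oswin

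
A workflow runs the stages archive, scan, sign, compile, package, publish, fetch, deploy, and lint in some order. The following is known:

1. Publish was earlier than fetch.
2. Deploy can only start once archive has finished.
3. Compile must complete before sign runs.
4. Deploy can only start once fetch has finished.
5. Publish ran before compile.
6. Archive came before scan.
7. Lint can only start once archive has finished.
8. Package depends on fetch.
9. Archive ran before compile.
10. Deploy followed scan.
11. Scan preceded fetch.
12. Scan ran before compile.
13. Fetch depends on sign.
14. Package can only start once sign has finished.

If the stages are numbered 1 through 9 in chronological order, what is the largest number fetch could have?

Fetch must come before deploy and package — 2 stages forced after it.
Everything else can be placed before fetch in some valid order, so fetch can sit as late as position 9 − 2 = 7.

7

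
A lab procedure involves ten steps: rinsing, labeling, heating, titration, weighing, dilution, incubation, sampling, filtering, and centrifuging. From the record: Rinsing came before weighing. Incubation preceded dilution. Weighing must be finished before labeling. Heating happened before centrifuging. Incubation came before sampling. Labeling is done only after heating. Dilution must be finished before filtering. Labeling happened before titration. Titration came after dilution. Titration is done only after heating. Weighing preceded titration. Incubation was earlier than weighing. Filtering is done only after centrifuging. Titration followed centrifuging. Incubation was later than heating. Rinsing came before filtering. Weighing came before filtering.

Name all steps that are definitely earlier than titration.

centrifuging, dilution, heating, incubation, labeling, rinsing, weighing

Directly stated before titration: centrifuging, dilution, heating, labeling, and weighing.
Incubation reaches titration via incubation → weighing → titration.
Rinsing reaches titration via rinsing → weighing → titration.
No chain forces filtering (or any of the others) ahead of titration.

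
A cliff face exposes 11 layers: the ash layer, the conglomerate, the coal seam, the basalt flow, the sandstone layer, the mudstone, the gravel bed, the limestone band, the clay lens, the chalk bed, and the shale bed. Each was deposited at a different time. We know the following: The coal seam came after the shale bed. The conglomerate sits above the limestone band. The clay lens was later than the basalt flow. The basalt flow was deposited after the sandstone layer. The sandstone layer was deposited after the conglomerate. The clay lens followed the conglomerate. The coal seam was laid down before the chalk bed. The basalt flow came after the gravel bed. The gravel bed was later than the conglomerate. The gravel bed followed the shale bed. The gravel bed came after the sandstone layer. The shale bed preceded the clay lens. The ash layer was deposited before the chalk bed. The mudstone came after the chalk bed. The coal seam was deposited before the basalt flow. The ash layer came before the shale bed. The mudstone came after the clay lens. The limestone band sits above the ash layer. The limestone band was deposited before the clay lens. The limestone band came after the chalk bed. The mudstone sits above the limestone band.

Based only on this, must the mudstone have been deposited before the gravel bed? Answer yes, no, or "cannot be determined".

no

Tracing the constraints gives the gravel bed → the basalt flow → the clay lens → the mudstone, so the gravel bed must come before the mudstone.
That means the mudstone cannot be before the gravel bed.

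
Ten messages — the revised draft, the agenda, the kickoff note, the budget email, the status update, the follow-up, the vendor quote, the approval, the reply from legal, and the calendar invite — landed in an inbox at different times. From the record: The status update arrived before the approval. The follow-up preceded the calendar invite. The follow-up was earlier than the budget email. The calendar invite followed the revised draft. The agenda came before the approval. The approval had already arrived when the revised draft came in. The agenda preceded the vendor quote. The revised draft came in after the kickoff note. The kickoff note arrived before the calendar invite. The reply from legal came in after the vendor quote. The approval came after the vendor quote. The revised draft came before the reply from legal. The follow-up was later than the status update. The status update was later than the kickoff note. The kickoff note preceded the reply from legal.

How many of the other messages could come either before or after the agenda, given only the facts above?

Forced after the agenda: the approval, the calendar invite, the reply from legal, the revised draft, and the vendor quote.
That leaves the budget email, the follow-up, the kickoff note, and the status update with no forced order relative to the agenda — 4.

4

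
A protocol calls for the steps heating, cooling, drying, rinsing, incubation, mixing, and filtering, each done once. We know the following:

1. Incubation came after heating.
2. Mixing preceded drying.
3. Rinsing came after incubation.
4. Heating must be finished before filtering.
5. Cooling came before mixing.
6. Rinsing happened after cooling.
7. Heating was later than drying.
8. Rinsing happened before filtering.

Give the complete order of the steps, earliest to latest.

The constraints fix every adjacent pair, so only one ordering works:
cooling → mixing → drying → heating → incubation → rinsing → filtering.

cooling, mixing, drying, heating, incubation, rinsing, filtering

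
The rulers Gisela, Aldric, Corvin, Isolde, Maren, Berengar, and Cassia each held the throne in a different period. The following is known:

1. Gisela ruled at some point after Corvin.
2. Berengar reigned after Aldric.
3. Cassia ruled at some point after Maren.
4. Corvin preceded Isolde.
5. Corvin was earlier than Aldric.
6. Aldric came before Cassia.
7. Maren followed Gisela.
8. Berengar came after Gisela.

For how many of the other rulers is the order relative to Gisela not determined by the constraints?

Forced before Gisela: Corvin; forced after Gisela: Berengar, Cassia, and Maren.
That leaves Aldric and Isolde with no forced order relative to Gisela — 2.

2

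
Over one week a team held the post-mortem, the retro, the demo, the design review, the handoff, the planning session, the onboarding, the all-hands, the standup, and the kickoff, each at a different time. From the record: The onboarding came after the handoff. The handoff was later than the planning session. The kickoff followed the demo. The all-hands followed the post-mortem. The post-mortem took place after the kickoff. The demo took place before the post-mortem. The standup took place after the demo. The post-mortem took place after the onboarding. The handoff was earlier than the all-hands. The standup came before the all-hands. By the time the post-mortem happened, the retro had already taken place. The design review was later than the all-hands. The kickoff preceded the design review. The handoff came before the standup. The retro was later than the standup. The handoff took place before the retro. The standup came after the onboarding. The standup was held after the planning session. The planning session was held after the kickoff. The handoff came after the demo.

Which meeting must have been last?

Every other meeting has a chain of constraints placing it before the design review, so the design review is last.

the design review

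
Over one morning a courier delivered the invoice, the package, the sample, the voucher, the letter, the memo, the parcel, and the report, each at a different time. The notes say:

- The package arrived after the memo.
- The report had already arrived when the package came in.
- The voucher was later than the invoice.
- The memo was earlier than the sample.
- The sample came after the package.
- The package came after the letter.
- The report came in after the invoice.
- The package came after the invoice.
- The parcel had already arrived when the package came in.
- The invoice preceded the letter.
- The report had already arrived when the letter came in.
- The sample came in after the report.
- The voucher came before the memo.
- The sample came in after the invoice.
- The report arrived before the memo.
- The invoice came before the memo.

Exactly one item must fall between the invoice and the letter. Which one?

Tracing the constraints gives the invoice → the report → the letter, so the report sits after the invoice and before the letter.
No other item is forced both after the invoice and before the letter.

the report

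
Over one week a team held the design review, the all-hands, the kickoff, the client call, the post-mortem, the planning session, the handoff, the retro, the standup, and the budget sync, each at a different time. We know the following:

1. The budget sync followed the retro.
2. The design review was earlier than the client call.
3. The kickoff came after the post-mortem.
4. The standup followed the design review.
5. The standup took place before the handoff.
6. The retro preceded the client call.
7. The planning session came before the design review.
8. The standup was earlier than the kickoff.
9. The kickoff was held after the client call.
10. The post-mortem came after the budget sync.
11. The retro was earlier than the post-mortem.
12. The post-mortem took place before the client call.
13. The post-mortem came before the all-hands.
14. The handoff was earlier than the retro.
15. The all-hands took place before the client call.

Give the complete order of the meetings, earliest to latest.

the planning session, the design review, the standup, the handoff, the retro, the budget sync, the post-mortem, the all-hands, the client call, the kickoff

The constraints fix every adjacent pair, so only one ordering works:
the planning session → the design review → the standup → the handoff → the retro → the budget sync → the post-mortem → the all-hands → the client call → the kickoff.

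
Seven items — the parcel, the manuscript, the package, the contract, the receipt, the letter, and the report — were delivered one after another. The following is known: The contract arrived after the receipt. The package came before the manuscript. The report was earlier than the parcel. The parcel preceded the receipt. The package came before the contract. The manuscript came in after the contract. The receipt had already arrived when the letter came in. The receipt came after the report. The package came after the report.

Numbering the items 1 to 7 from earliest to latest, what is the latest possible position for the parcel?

3

The parcel must come before the contract, the letter, the manuscript, and the receipt — 4 items forced after it.
Everything else can be placed before the parcel in some valid order, so the parcel can sit as late as position 7 − 4 = 3.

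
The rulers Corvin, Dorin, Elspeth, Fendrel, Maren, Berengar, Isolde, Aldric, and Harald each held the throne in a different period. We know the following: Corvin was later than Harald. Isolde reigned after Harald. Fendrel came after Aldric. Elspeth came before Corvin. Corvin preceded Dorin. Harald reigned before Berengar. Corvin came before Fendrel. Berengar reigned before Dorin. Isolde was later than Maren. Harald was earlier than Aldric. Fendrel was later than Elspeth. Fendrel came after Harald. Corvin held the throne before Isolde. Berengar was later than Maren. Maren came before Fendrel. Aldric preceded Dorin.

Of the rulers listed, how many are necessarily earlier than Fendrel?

Directly stated before Fendrel: Aldric, Corvin, Elspeth, Harald, and Maren.
That's Aldric, Corvin, Elspeth, Harald, and Maren — 5 in all.

5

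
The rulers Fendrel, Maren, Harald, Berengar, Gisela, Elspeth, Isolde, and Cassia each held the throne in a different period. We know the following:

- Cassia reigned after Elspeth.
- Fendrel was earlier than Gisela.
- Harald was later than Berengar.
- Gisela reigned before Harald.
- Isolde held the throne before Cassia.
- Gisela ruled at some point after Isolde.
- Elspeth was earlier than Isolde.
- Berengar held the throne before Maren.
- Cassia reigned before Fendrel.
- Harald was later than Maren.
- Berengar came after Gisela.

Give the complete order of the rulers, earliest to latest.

The constraints fix every adjacent pair, so only one ordering works:
Elspeth → Isolde → Cassia → Fendrel → Gisela → Berengar → Maren → Harald.

Elspeth, Isolde, Cassia, Fendrel, Gisela, Berengar, Maren, Harald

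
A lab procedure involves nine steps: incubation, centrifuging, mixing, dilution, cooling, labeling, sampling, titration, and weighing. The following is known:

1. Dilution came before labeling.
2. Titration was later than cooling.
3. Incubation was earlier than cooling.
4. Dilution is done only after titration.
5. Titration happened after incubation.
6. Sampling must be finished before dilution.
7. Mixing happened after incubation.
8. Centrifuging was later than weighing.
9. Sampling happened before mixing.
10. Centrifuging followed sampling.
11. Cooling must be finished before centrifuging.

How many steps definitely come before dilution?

Directly stated before dilution: sampling and titration.
Cooling reaches dilution via cooling → titration → dilution.
Incubation reaches dilution via incubation → titration → dilution.
No chain forces centrifuging (or any of the others) ahead of dilution.
That's cooling, incubation, sampling, and titration — 4 in all.

4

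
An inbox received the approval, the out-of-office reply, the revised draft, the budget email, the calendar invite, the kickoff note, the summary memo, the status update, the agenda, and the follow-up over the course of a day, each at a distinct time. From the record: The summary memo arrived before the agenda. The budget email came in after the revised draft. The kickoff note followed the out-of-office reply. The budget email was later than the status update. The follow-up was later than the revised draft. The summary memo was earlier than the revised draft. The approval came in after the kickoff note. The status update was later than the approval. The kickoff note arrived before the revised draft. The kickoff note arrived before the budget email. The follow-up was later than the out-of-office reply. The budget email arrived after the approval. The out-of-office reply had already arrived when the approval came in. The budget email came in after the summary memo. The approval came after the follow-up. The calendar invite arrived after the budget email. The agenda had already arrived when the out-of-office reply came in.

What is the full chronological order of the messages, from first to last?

The constraints fix every adjacent pair, so only one ordering works:
the summary memo → the agenda → the out-of-office reply → the kickoff note → the revised draft → the follow-up → the approval → the status update → the budget email → the calendar invite.

the summary memo, the agenda, the out-of-office reply, the kickoff note, the revised draft, the follow-up, the approval, the status update, the budget email, the calendar invite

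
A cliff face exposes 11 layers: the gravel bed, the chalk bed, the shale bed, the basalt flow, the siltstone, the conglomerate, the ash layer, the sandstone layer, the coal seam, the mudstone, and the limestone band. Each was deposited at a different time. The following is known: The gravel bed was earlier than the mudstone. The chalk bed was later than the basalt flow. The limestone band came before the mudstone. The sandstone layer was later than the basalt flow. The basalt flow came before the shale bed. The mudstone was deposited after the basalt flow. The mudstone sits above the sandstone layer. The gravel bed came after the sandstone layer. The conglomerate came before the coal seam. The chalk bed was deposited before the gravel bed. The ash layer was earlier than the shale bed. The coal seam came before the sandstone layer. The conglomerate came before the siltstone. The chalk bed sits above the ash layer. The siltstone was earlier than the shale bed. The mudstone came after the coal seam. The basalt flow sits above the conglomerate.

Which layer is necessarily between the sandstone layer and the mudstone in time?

Tracing the constraints gives the sandstone layer → the gravel bed → the mudstone, so the gravel bed sits after the sandstone layer and before the mudstone.
No other layer is forced both after the sandstone layer and before the mudstone.

the gravel bed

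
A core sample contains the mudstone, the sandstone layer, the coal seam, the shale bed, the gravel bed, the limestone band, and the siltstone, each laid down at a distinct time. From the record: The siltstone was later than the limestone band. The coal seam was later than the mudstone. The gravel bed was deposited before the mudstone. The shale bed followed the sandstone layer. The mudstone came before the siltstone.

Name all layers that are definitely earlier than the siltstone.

Directly stated before the siltstone: the limestone band and the mudstone.
The gravel bed reaches the siltstone via the gravel bed → the mudstone → the siltstone.

the gravel bed, the limestone band, the mudstone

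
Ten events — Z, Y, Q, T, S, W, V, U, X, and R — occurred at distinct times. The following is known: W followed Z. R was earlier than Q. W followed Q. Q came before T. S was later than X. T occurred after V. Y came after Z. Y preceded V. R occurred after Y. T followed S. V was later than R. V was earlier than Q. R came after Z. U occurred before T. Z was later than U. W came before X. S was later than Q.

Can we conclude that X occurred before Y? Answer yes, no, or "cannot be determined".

no

Tracing the constraints gives Y → R → Q → W → X, so Y must come before X.
That means X cannot be before Y.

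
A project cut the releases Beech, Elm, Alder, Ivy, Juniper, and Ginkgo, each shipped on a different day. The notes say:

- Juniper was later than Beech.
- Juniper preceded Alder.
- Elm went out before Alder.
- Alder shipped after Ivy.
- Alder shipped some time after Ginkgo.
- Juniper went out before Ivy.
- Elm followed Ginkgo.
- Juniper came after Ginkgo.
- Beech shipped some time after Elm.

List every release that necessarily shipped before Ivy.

Directly stated before Ivy: Juniper.
Beech reaches Ivy via Beech → Juniper → Ivy.
Elm reaches Ivy via Elm → Beech → Juniper → Ivy.
Ginkgo reaches Ivy via Ginkgo → Juniper → Ivy.

Beech, Elm, Ginkgo, Juniper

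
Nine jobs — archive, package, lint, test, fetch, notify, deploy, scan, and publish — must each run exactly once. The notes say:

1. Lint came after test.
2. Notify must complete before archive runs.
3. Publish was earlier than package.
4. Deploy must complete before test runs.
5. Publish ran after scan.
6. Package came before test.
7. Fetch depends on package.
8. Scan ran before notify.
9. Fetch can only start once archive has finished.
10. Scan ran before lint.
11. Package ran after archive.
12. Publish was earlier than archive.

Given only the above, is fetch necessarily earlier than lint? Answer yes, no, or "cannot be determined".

No chain of stated constraints runs from fetch to lint, and none runs from lint to fetch either.
So the relative order of fetch and lint is not fixed by the given facts.

cannot be determined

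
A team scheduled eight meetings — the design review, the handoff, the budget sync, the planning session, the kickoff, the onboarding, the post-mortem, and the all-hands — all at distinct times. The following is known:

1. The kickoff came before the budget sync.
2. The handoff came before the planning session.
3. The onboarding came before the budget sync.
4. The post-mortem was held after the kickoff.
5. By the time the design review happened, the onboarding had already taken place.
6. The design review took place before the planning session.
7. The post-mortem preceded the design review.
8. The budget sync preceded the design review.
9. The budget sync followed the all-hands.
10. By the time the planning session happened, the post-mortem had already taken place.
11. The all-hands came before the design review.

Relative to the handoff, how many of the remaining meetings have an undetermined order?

6

Forced after the handoff: the planning session.
That leaves the all-hands, the budget sync, the design review, the kickoff, the onboarding, and the post-mortem with no forced order relative to the handoff — 6.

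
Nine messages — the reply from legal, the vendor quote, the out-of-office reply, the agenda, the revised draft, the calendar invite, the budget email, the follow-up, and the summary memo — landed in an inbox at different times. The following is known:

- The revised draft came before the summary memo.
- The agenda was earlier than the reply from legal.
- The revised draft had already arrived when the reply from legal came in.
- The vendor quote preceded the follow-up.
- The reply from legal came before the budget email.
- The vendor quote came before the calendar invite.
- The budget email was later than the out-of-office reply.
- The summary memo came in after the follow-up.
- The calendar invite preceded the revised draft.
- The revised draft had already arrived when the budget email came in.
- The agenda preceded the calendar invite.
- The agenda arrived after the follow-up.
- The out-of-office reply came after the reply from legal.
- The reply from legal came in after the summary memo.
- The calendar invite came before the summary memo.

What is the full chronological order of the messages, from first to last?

The constraints fix every adjacent pair, so only one ordering works:
the vendor quote → the follow-up → the agenda → the calendar invite → the revised draft → the summary memo → the reply from legal → the out-of-office reply → the budget email.

the vendor quote, the follow-up, the agenda, the calendar invite, the revised draft, the summary memo, the reply from legal, the out-of-office reply, the budget email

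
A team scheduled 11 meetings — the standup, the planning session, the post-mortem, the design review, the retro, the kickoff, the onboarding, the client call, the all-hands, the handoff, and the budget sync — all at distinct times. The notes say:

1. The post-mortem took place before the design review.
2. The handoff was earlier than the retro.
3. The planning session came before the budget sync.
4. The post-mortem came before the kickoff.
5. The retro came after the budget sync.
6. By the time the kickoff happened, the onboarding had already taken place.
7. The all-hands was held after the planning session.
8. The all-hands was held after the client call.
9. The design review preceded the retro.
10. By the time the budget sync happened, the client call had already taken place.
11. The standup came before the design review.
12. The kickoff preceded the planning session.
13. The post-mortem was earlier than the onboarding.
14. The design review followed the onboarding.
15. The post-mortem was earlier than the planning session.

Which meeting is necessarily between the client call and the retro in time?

the budget sync

Tracing the constraints gives the client call → the budget sync → the retro, so the budget sync sits after the client call and before the retro.
No other meeting is forced both after the client call and before the retro.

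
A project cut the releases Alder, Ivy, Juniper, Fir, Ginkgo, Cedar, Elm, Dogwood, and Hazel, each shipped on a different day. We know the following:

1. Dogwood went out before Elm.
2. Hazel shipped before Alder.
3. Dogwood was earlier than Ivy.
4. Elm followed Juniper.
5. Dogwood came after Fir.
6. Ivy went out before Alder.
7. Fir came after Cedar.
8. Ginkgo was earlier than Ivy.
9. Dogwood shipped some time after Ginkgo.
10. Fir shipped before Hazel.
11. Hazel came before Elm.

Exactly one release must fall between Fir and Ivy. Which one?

Tracing the constraints gives Fir → Dogwood → Ivy, so Dogwood sits after Fir and before Ivy.
No other release is forced both after Fir and before Ivy.

Dogwood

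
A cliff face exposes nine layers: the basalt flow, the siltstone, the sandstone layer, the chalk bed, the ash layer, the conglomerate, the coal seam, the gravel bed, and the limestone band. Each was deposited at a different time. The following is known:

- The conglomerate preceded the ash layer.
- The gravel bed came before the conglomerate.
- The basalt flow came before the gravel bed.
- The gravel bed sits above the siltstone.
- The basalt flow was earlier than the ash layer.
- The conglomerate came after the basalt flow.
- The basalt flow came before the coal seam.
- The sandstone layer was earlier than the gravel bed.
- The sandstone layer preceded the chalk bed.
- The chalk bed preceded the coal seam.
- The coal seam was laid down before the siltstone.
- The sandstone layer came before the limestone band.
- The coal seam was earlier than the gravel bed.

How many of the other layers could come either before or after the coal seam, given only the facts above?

1

Forced before the coal seam: the basalt flow, the chalk bed, and the sandstone layer; forced after the coal seam: the ash layer, the conglomerate, the gravel bed, and the siltstone.
That leaves the limestone band with no forced order relative to the coal seam — 1.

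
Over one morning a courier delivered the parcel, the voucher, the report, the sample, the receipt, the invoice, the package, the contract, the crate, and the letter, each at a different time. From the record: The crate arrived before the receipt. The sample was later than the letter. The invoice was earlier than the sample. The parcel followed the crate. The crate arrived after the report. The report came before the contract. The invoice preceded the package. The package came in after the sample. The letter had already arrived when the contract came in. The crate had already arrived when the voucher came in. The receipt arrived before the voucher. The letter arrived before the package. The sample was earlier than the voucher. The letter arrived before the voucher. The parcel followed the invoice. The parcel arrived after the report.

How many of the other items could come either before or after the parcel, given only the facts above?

Forced before the parcel: the crate, the invoice, and the report.
That leaves the contract, the letter, the package, the receipt, the sample, and the voucher with no forced order relative to the parcel — 6.

6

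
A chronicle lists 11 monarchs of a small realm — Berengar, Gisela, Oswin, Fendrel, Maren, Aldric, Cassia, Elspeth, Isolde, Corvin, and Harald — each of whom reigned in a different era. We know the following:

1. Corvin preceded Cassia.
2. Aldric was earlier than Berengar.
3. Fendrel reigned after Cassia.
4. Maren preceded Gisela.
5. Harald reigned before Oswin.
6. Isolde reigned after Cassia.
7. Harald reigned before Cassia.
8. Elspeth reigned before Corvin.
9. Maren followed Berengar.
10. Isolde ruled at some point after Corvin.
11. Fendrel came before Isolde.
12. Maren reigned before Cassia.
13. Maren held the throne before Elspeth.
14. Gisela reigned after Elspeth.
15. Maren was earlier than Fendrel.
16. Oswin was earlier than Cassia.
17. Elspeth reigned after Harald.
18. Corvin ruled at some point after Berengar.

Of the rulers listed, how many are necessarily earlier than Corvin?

Directly stated before Corvin: Berengar and Elspeth.
Aldric reaches Corvin via Aldric → Berengar → Corvin.
Harald reaches Corvin via Harald → Elspeth → Corvin.
Maren reaches Corvin via Maren → Elspeth → Corvin.
That's Aldric, Berengar, Elspeth, Harald, and Maren — 5 in all.

5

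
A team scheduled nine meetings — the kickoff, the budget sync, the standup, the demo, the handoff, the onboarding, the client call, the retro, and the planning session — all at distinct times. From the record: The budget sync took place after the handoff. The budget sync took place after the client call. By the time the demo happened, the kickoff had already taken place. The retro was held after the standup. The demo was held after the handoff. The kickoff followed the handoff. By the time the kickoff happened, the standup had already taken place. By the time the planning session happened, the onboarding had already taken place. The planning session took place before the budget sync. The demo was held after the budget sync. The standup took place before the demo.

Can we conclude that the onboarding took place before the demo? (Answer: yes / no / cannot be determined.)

Chain the constraints: the onboarding → the planning session → the budget sync → the demo. Each link is directly stated, so the onboarding comes before the demo.

yes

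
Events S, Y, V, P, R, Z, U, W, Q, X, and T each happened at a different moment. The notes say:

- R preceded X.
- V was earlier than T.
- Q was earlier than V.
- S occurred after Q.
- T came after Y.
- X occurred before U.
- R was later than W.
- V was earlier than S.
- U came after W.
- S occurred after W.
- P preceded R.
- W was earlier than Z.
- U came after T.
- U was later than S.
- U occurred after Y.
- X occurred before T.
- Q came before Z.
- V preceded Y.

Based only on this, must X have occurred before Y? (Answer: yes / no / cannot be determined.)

No chain of stated constraints runs from X to Y, and none runs from Y to X either.
So the relative order of X and Y is not fixed by the given facts.

cannot be determined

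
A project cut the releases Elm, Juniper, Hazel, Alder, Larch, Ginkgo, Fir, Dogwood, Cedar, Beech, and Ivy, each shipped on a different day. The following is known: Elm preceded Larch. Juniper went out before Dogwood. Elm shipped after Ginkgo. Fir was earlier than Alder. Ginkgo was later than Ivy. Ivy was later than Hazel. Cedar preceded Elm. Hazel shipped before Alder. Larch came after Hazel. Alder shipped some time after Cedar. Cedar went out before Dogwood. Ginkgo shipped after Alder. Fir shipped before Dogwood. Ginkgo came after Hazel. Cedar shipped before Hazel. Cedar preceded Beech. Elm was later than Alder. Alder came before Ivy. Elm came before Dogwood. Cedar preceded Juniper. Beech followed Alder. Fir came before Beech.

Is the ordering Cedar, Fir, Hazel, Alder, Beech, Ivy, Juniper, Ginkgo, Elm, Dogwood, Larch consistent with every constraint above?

yes

Check each stated constraint against the proposed order — e.g. Hazel is ahead of Larch; Cedar is ahead of Dogwood. Every pair is in the required order; nothing is violated.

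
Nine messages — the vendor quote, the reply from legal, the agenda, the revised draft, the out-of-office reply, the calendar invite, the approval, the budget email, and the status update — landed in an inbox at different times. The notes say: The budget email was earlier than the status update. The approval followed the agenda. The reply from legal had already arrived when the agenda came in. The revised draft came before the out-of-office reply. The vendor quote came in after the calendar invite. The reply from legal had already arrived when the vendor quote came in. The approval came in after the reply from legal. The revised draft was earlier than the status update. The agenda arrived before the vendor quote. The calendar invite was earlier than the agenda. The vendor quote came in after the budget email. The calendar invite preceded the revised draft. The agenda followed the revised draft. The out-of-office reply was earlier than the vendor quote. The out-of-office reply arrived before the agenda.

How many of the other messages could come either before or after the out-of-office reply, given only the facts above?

3

Forced before the out-of-office reply: the calendar invite and the revised draft; forced after the out-of-office reply: the agenda, the approval, and the vendor quote.
That leaves the budget email, the reply from legal, and the status update with no forced order relative to the out-of-office reply — 3.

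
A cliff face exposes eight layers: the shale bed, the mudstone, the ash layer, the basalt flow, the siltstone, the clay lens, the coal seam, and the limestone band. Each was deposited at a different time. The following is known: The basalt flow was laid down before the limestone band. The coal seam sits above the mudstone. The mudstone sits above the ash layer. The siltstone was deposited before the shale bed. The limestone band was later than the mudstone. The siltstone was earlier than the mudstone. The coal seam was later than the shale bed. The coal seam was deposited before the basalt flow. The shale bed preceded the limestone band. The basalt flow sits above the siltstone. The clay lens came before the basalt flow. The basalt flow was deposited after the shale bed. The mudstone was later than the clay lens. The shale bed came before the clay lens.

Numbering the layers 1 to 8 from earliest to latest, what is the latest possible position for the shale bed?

The shale bed must come before the basalt flow, the clay lens, the coal seam, the limestone band, and the mudstone — 5 layers forced after it.
Everything else can be placed before the shale bed in some valid order, so the shale bed can sit as late as position 8 − 5 = 3.

3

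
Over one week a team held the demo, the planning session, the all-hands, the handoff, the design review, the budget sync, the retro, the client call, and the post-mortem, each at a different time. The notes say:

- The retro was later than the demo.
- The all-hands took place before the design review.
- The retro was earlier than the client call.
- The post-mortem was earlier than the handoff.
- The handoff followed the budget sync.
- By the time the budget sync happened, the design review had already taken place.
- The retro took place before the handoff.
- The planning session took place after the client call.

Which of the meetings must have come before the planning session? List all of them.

Directly stated before the planning session: the client call.
The demo reaches the planning session via the demo → the retro → the client call → the planning session.
The retro reaches the planning session via the retro → the client call → the planning session.

the client call, the demo, the retro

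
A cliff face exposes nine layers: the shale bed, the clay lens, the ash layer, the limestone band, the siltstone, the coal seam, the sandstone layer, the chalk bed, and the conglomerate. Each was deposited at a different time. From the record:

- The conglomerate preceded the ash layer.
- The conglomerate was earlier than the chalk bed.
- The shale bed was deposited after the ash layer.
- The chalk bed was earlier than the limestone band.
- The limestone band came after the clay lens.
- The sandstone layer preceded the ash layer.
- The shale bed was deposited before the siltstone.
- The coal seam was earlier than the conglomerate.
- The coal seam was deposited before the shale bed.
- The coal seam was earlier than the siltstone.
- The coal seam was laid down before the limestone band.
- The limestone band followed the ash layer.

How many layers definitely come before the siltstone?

Directly stated before the siltstone: the coal seam and the shale bed.
The ash layer reaches the siltstone via the ash layer → the shale bed → the siltstone.
The conglomerate reaches the siltstone via the conglomerate → the ash layer → the shale bed → the siltstone.
The sandstone layer reaches the siltstone via the sandstone layer → the ash layer → the shale bed → the siltstone.
No chain forces the chalk bed (or any of the others) ahead of the siltstone.
That's the ash layer, the coal seam, the conglomerate, the sandstone layer, and the shale bed — 5 in all.

5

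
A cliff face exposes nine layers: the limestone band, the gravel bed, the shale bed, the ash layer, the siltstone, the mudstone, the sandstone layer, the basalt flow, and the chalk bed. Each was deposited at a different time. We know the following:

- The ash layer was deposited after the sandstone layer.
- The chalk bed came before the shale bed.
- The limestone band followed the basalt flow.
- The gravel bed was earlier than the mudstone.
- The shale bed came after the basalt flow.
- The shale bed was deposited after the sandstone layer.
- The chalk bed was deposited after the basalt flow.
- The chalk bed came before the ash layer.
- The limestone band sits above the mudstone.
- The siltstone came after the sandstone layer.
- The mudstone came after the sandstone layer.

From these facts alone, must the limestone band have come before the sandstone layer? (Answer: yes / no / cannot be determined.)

no

Tracing the constraints gives the sandstone layer → the mudstone → the limestone band, so the sandstone layer must come before the limestone band.
That means the limestone band cannot be before the sandstone layer.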